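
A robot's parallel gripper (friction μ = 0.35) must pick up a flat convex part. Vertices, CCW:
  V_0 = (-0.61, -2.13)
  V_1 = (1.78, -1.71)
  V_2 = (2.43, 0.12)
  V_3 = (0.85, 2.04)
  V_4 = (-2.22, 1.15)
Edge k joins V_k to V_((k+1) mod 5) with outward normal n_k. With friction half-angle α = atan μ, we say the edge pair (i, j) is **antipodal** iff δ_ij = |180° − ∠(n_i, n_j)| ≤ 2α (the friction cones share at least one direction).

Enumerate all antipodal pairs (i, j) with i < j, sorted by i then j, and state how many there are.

α = atan 0.35 = 19.29°;  2α = 38.58°
n_0 = (+0.1731, -0.9849)
n_1 = (+0.9423, -0.3347)
n_2 = (+0.7722, +0.6354)
n_3 = (-0.2784, +0.9605)
n_4 = (-0.8977, -0.4406)
  (0,1): δ = 119.52°  ·
  (0,2): δ = 60.52°  ·
  (0,3): δ = 6.20°  ✓
  (0,4): δ = 106.18°  ·
  (1,2): δ = 120.99°  ·
  (1,3): δ = 54.28°  ·
  (1,4): δ = 45.70°  ·
  (2,3): δ = 113.28°  ·
  (2,4): δ = 13.31°  ✓
  (3,4): δ = 80.02°  ·
antipodal pairs: 2

count = 2; pairs: (0,3), (2,4)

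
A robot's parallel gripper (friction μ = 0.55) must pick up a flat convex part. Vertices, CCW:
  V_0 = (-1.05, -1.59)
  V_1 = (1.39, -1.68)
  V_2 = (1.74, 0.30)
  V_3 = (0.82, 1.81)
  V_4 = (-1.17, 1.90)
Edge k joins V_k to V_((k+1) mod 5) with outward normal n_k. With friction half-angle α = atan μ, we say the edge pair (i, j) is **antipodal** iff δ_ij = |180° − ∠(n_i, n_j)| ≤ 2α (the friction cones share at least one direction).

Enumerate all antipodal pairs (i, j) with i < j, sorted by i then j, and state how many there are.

α = atan 0.55 = 28.81°;  2α = 57.62°
n_0 = (-0.0369, -0.9993)
n_1 = (+0.9847, -0.1741)
n_2 = (+0.8540, +0.5203)
n_3 = (+0.0452, +0.9990)
n_4 = (-0.9994, -0.0344)
  (0,1): δ = 97.91°  ·
  (0,2): δ = 56.53°  ✓
  (0,3): δ = 0.48°  ✓
  (0,4): δ = 94.08°  ·
  (1,2): δ = 138.62°  ·
  (1,3): δ = 82.57°  ·
  (1,4): δ = 11.99°  ✓
  (2,3): δ = 123.94°  ·
  (2,4): δ = 29.38°  ✓
  (3,4): δ = 85.44°  ·
antipodal pairs: 4

count = 4; pairs: (0,2), (0,3), (1,4), (2,4)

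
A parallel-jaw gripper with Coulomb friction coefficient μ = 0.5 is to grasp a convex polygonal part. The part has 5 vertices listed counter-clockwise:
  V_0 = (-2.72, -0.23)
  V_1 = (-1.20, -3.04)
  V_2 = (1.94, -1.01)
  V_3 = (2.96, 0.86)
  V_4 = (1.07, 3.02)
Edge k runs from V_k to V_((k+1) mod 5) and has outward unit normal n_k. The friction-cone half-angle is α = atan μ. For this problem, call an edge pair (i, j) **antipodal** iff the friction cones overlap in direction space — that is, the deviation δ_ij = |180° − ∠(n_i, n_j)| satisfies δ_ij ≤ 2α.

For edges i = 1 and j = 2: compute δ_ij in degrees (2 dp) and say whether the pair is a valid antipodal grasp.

δ = 151.49°, invalid

α = atan 0.5 = 26.57°;  2α = 53.13°
edge 1: e_1 = (+3.14, +2.03);  n_1 = (+0.5429, -0.8398)
edge 2: e_2 = (+1.02, +1.87);  n_2 = (+0.8779, -0.4789)
∠(n_1, n_2) = 28.51°
δ = |180° − 28.51°| = 151.49°
151.49° > 2α = 53.13°  →  invalid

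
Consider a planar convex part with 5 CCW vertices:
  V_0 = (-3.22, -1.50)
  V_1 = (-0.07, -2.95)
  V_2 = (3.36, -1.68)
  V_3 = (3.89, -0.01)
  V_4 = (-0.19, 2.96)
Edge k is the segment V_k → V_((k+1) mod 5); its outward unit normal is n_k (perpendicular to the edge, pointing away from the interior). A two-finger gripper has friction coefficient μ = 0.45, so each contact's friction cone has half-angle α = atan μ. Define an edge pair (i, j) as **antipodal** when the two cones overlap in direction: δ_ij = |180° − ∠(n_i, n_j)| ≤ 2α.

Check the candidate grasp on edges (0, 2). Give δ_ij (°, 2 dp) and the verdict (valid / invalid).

δ = 82.89°, invalid

α = atan 0.45 = 24.23°;  2α = 48.46°
edge 0: e_0 = (+3.15, -1.45);  n_0 = (-0.4181, -0.9084)
edge 2: e_2 = (+0.53, +1.67);  n_2 = (+0.9532, -0.3025)
∠(n_0, n_2) = 97.11°
δ = |180° − 97.11°| = 82.89°
82.89° > 2α = 48.46°  →  invalid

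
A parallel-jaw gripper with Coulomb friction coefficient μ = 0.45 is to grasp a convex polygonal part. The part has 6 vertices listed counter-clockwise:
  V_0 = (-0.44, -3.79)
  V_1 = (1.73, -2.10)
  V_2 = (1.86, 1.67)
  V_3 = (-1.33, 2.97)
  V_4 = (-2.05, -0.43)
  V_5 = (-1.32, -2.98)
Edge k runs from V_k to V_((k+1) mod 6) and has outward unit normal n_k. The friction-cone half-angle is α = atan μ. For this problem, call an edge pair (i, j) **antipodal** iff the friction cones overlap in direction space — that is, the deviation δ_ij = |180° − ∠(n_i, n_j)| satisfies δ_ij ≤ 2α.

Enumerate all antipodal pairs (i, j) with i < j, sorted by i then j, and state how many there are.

α = atan 0.45 = 24.23°;  2α = 48.46°
n_0 = (+0.6144, -0.7890)
n_1 = (+0.9994, -0.0345)
n_2 = (+0.3774, +0.9261)
n_3 = (-0.9783, +0.2072)
n_4 = (-0.9614, -0.2752)
n_5 = (-0.6772, -0.7358)
  (0,1): δ = 129.89°  ·
  (0,2): δ = 60.08°  ·
  (0,3): δ = 40.13°  ✓
  (0,4): δ = 68.06°  ·
  (0,5): δ = 99.46°  ·
  (1,2): δ = 110.20°  ·
  (1,3): δ = 9.98°  ✓
  (1,4): δ = 17.95°  ✓
  (1,5): δ = 49.35°  ·
  (2,3): δ = 79.78°  ·
  (2,4): δ = 51.85°  ·
  (2,5): δ = 20.46°  ✓
  (3,4): δ = 152.07°  ·
  (3,5): δ = 120.67°  ·
  (4,5): δ = 148.60°  ·
antipodal pairs: 4

count = 4; pairs: (0,3), (1,3), (1,4), (2,5)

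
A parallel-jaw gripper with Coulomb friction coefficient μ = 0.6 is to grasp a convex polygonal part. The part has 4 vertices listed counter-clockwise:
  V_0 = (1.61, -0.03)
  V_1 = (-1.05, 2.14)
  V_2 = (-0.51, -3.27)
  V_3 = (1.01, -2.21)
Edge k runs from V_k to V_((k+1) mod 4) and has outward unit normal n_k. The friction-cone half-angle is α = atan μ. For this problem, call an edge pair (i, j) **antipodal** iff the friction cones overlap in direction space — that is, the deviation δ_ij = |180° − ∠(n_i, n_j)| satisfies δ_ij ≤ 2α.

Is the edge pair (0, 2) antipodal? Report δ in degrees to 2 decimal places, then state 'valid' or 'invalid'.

δ = 74.10°, invalid

α = atan 0.6 = 30.96°;  2α = 61.93°
edge 0: e_0 = (-2.66, +2.17);  n_0 = (+0.6321, +0.7749)
edge 2: e_2 = (+1.52, +1.06);  n_2 = (+0.5720, -0.8202)
∠(n_0, n_2) = 105.90°
δ = |180° − 105.90°| = 74.10°
74.10° > 2α = 61.93°  →  invalid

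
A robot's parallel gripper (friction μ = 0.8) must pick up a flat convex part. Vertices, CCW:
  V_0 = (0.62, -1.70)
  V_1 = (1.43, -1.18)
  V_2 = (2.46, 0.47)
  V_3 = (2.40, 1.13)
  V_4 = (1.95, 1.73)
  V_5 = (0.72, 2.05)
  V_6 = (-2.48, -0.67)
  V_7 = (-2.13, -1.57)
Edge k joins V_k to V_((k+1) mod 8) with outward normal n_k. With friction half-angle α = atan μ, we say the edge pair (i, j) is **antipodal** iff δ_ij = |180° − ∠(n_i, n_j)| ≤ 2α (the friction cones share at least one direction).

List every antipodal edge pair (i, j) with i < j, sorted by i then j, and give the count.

α = atan 0.8 = 38.66°;  2α = 77.32°
n_0 = (+0.5402, -0.8415)
n_1 = (+0.8483, -0.5295)
n_2 = (+0.9959, +0.0905)
n_3 = (+0.8000, +0.6000)
n_4 = (+0.2518, +0.9678)
n_5 = (-0.6476, +0.7619)
n_6 = (-0.9320, -0.3624)
n_7 = (-0.0472, -0.9989)
  (0,1): δ = 154.67°  ·
  (0,2): δ = 117.51°  ·
  (0,3): δ = 85.83°  ·
  (0,4): δ = 47.28°  ✓
  (0,5): δ = 7.67°  ✓
  (0,6): δ = 78.55°  ·
  (0,7): δ = 144.59°  ·
  (1,2): δ = 142.83°  ·
  (1,3): δ = 111.16°  ·
  (1,4): δ = 72.61°  ✓
  (1,5): δ = 17.66°  ✓
  (1,6): δ = 53.22°  ✓
  (1,7): δ = 119.27°  ·
  (2,3): δ = 148.32°  ·
  (2,4): δ = 109.78°  ·
  (2,5): δ = 54.83°  ✓
  (2,6): δ = 16.06°  ✓
  (2,7): δ = 82.10°  ·
  (3,4): δ = 141.45°  ·
  (3,5): δ = 86.51°  ·
  (3,6): δ = 15.62°  ✓
  (3,7): δ = 50.42°  ✓
  (4,5): δ = 125.05°  ·
  (4,6): δ = 54.17°  ✓
  (4,7): δ = 11.88°  ✓
  (5,6): δ = 109.11°  ·
  (5,7): δ = 43.07°  ✓
  (6,7): δ = 113.96°  ·
antipodal pairs: 12

count = 12; pairs: (0,4), (0,5), (1,4), (1,5), (1,6), (2,5), (2,6), (3,6), (3,7), (4,6), (4,7), (5,7)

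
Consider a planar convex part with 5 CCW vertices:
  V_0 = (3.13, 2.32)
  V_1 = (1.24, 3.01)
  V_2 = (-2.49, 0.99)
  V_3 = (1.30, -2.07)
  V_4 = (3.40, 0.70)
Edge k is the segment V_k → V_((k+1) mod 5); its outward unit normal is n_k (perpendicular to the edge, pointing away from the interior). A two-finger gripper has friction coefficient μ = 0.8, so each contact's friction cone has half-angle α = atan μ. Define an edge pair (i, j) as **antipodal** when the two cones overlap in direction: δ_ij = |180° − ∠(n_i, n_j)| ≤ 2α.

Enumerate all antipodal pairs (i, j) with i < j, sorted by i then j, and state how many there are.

count = 6; pairs: (0,2), (0,3), (1,2), (1,3), (1,4), (2,4)

α = atan 0.8 = 38.66°;  2α = 77.32°
n_0 = (+0.3429, +0.9394)
n_1 = (-0.4762, +0.8793)
n_2 = (-0.6282, -0.7781)
n_3 = (+0.7969, -0.6041)
n_4 = (+0.9864, +0.1644)
  (0,1): δ = 131.51°  ·
  (0,2): δ = 18.86°  ✓
  (0,3): δ = 72.89°  ✓
  (0,4): δ = 119.52°  ·
  (1,2): δ = 67.35°  ✓
  (1,3): δ = 24.40°  ✓
  (1,4): δ = 71.02°  ✓
  (2,3): δ = 88.25°  ·
  (2,4): δ = 41.62°  ✓
  (3,4): δ = 133.37°  ·
antipodal pairs: 6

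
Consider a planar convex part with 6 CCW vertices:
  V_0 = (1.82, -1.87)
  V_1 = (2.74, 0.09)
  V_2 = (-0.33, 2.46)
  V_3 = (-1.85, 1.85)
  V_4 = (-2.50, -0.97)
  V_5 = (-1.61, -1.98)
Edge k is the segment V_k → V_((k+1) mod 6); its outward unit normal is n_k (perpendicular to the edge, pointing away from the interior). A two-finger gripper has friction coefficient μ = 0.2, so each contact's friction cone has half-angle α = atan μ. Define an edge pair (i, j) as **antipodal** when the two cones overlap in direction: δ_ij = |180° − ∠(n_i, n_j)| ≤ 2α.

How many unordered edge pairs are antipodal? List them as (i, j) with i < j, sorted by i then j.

count = 3; pairs: (0,3), (1,4), (2,5)

α = atan 0.2 = 11.31°;  2α = 22.62°
n_0 = (+0.9052, -0.4249)
n_1 = (+0.6111, +0.7916)
n_2 = (-0.3724, +0.9281)
n_3 = (-0.9744, +0.2246)
n_4 = (-0.7503, -0.6611)
n_5 = (+0.0321, -0.9995)
  (0,1): δ = 102.52°  ·
  (0,2): δ = 42.99°  ·
  (0,3): δ = 12.17°  ✓
  (0,4): δ = 66.53°  ·
  (0,5): δ = 116.98°  ·
  (1,2): δ = 120.47°  ·
  (1,3): δ = 65.31°  ·
  (1,4): δ = 10.95°  ✓
  (1,5): δ = 39.50°  ·
  (2,3): δ = 124.85°  ·
  (2,4): δ = 70.48°  ·
  (2,5): δ = 20.03°  ✓
  (3,4): δ = 125.63°  ·
  (3,5): δ = 75.18°  ·
  (4,5): δ = 129.55°  ·
antipodal pairs: 3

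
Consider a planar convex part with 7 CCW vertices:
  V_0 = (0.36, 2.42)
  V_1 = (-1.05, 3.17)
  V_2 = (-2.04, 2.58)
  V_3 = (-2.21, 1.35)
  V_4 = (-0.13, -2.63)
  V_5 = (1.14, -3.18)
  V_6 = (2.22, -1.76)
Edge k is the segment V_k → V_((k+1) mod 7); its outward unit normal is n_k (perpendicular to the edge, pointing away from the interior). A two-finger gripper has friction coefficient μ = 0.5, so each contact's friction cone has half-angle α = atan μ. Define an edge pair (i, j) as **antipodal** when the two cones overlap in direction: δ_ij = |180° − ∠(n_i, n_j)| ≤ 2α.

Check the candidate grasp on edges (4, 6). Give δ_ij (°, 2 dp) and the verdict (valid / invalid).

δ = 42.60°, valid

α = atan 0.5 = 26.57°;  2α = 53.13°
edge 4: e_4 = (+1.27, -0.55);  n_4 = (-0.3974, -0.9176)
edge 6: e_6 = (-1.86, +4.18);  n_6 = (+0.9136, +0.4065)
∠(n_4, n_6) = 137.40°
δ = |180° − 137.40°| = 42.60°
42.60° ≤ 2α = 53.13°  →  valid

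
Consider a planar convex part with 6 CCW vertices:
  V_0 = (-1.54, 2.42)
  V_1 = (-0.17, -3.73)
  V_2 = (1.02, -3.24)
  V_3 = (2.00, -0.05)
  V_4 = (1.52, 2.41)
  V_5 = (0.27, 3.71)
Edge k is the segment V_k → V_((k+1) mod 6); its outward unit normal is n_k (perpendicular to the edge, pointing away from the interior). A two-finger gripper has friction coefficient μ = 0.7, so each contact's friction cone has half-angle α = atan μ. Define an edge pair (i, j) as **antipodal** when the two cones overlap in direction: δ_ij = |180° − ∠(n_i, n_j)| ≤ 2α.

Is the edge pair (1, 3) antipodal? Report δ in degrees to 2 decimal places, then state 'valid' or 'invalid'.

α = atan 0.7 = 34.99°;  2α = 69.98°
edge 1: e_1 = (+1.19, +0.49);  n_1 = (+0.3807, -0.9247)
edge 3: e_3 = (-0.48, +2.46);  n_3 = (+0.9815, +0.1915)
∠(n_1, n_3) = 78.66°
δ = |180° − 78.66°| = 101.34°
101.34° > 2α = 69.98°  →  invalid

δ = 101.34°, invalid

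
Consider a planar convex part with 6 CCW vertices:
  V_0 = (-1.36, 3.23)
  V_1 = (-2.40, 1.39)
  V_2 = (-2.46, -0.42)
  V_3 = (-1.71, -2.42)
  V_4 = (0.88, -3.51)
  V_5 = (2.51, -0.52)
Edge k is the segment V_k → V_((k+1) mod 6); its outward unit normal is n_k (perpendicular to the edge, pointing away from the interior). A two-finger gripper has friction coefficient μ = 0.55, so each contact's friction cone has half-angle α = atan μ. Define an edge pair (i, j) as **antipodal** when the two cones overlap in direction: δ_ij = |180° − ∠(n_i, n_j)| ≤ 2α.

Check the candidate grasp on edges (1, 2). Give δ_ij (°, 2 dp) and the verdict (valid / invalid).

δ = 157.55°, invalid

α = atan 0.55 = 28.81°;  2α = 57.62°
edge 1: e_1 = (-0.06, -1.81);  n_1 = (-0.9995, +0.0331)
edge 2: e_2 = (+0.75, -2.00);  n_2 = (-0.9363, -0.3511)
∠(n_1, n_2) = 22.45°
δ = |180° − 22.45°| = 157.55°
157.55° > 2α = 57.62°  →  invalid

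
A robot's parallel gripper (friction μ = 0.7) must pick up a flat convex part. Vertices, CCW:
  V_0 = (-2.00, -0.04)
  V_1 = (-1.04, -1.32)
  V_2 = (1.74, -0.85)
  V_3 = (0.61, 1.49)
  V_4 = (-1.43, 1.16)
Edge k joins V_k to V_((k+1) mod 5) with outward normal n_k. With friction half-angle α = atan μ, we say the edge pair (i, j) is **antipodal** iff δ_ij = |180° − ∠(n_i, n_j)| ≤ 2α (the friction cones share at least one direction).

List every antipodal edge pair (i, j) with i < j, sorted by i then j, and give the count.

α = atan 0.7 = 34.99°;  2α = 69.98°
n_0 = (-0.8000, -0.6000)
n_1 = (+0.1667, -0.9860)
n_2 = (+0.9005, +0.4349)
n_3 = (-0.1597, +0.9872)
n_4 = (-0.9033, +0.4291)
  (0,1): δ = 117.27°  ·
  (0,2): δ = 11.09°  ✓
  (0,3): δ = 62.32°  ✓
  (0,4): δ = 117.72°  ·
  (1,2): δ = 73.82°  ·
  (1,3): δ = 0.41°  ✓
  (1,4): δ = 55.00°  ✓
  (2,3): δ = 106.59°  ·
  (2,4): δ = 51.18°  ✓
  (3,4): δ = 124.60°  ·
antipodal pairs: 5

count = 5; pairs: (0,2), (0,3), (1,3), (1,4), (2,4)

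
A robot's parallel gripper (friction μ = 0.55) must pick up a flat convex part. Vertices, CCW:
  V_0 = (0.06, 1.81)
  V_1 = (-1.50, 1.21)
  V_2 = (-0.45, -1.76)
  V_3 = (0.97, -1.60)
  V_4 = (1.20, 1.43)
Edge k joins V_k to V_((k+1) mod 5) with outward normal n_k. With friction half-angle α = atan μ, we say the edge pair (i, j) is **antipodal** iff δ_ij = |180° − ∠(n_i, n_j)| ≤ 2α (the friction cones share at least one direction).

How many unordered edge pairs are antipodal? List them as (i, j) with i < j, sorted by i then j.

α = atan 0.55 = 28.81°;  2α = 57.62°
n_0 = (-0.3590, +0.9333)
n_1 = (-0.9428, -0.3333)
n_2 = (+0.1120, -0.9937)
n_3 = (+0.9971, -0.0757)
n_4 = (+0.3162, +0.9487)
  (0,1): δ = 91.57°  ·
  (0,2): δ = 14.61°  ✓
  (0,3): δ = 64.62°  ·
  (0,4): δ = 140.53°  ·
  (1,2): δ = 103.04°  ·
  (1,3): δ = 23.81°  ✓
  (1,4): δ = 52.09°  ✓
  (2,3): δ = 100.77°  ·
  (2,4): δ = 24.86°  ✓
  (3,4): δ = 104.09°  ·
antipodal pairs: 4

count = 4; pairs: (0,2), (1,3), (1,4), (2,4)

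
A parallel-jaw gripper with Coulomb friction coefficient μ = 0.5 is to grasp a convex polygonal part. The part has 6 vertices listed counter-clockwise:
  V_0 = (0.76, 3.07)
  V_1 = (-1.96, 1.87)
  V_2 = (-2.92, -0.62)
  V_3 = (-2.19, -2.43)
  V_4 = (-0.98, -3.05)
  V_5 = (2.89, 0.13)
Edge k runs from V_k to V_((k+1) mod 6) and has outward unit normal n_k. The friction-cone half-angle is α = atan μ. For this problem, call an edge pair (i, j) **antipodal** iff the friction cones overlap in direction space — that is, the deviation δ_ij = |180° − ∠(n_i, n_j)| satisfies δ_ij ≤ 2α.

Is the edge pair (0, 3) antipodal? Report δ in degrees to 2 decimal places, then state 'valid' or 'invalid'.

α = atan 0.5 = 26.57°;  2α = 53.13°
edge 0: e_0 = (-2.72, -1.20);  n_0 = (-0.4036, +0.9149)
edge 3: e_3 = (+1.21, -0.62);  n_3 = (-0.4560, -0.8900)
∠(n_0, n_3) = 129.06°
δ = |180° − 129.06°| = 50.94°
50.94° ≤ 2α = 53.13°  →  valid

δ = 50.94°, valid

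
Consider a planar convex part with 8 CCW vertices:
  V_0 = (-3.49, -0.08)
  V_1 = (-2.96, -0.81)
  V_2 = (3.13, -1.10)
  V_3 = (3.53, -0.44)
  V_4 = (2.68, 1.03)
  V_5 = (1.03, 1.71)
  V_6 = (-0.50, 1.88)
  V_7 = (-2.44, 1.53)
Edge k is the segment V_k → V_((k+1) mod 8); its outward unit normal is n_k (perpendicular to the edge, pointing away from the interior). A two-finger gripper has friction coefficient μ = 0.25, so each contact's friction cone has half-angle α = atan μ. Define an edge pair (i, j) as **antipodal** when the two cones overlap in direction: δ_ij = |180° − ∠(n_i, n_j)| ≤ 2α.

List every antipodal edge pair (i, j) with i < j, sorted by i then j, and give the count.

count = 5; pairs: (0,3), (1,4), (1,5), (1,6), (2,7)

α = atan 0.25 = 14.04°;  2α = 28.07°
n_0 = (-0.8092, -0.5875)
n_1 = (-0.0476, -0.9989)
n_2 = (+0.8552, -0.5183)
n_3 = (+0.8657, +0.5006)
n_4 = (+0.3810, +0.9246)
n_5 = (+0.1104, +0.9939)
n_6 = (-0.1775, +0.9841)
n_7 = (-0.8376, +0.5463)
  (0,1): δ = 128.71°  ·
  (0,2): δ = 67.20°  ·
  (0,3): δ = 5.94°  ✓
  (0,4): δ = 31.62°  ·
  (0,5): δ = 47.68°  ·
  (0,6): δ = 64.25°  ·
  (0,7): δ = 110.91°  ·
  (1,2): δ = 118.49°  ·
  (1,3): δ = 57.24°  ·
  (1,4): δ = 19.67°  ✓
  (1,5): δ = 3.61°  ✓
  (1,6): δ = 12.95°  ✓
  (1,7): δ = 59.61°  ·
  (2,3): δ = 118.74°  ·
  (2,4): δ = 81.18°  ·
  (2,5): δ = 65.12°  ·
  (2,6): δ = 48.55°  ·
  (2,7): δ = 1.89°  ✓
  (3,4): δ = 142.44°  ·
  (3,5): δ = 126.38°  ·
  (3,6): δ = 109.81°  ·
  (3,7): δ = 63.15°  ·
  (4,5): δ = 163.94°  ·
  (4,6): δ = 147.38°  ·
  (4,7): δ = 100.71°  ·
  (5,6): δ = 163.43°  ·
  (5,7): δ = 116.77°  ·
  (6,7): δ = 133.34°  ·
antipodal pairs: 5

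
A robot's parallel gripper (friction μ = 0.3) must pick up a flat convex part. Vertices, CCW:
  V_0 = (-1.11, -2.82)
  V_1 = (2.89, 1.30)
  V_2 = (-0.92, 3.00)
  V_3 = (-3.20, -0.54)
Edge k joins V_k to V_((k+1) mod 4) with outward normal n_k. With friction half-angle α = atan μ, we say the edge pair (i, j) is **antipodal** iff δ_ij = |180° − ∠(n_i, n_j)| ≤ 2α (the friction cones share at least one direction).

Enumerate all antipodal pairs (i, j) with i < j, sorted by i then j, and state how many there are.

α = atan 0.3 = 16.70°;  2α = 33.40°
n_0 = (+0.7175, -0.6966)
n_1 = (+0.4075, +0.9132)
n_2 = (-0.8407, +0.5415)
n_3 = (-0.7372, -0.6757)
  (0,1): δ = 69.89°  ·
  (0,2): δ = 11.37°  ✓
  (0,3): δ = 86.66°  ·
  (1,2): δ = 98.74°  ·
  (1,3): δ = 23.44°  ✓
  (2,3): δ = 104.71°  ·
antipodal pairs: 2

count = 2; pairs: (0,2), (1,3)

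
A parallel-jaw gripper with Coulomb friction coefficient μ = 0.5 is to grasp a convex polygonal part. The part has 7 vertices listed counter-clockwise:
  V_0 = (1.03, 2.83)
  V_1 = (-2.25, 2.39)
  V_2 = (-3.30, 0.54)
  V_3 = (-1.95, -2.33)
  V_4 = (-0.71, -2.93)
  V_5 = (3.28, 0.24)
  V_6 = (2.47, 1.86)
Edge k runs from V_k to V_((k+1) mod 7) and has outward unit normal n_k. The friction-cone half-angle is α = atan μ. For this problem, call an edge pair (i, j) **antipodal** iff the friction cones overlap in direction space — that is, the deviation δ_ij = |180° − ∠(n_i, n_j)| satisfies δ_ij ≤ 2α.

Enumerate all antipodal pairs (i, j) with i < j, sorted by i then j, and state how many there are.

α = atan 0.5 = 26.57°;  2α = 53.13°
n_0 = (-0.1330, +0.9911)
n_1 = (-0.8697, +0.4936)
n_2 = (-0.9049, -0.4256)
n_3 = (-0.4356, -0.9002)
n_4 = (+0.6221, -0.7830)
n_5 = (+0.8944, +0.4472)
n_6 = (+0.5587, +0.8294)
  (0,1): δ = 127.22°  ·
  (0,2): δ = 72.45°  ·
  (0,3): δ = 33.46°  ✓
  (0,4): δ = 30.83°  ✓
  (0,5): δ = 108.92°  ·
  (0,6): δ = 138.39°  ·
  (1,2): δ = 125.23°  ·
  (1,3): δ = 86.24°  ·
  (1,4): δ = 21.96°  ✓
  (1,5): δ = 56.14°  ·
  (1,6): δ = 85.61°  ·
  (2,3): δ = 141.01°  ·
  (2,4): δ = 76.72°  ·
  (2,5): δ = 1.37°  ✓
  (2,6): δ = 30.84°  ✓
  (3,4): δ = 115.71°  ·
  (3,5): δ = 37.61°  ✓
  (3,6): δ = 8.14°  ✓
  (4,5): δ = 101.90°  ·
  (4,6): δ = 72.43°  ·
  (5,6): δ = 150.53°  ·
antipodal pairs: 7

count = 7; pairs: (0,3), (0,4), (1,4), (2,5), (2,6), (3,5), (3,6)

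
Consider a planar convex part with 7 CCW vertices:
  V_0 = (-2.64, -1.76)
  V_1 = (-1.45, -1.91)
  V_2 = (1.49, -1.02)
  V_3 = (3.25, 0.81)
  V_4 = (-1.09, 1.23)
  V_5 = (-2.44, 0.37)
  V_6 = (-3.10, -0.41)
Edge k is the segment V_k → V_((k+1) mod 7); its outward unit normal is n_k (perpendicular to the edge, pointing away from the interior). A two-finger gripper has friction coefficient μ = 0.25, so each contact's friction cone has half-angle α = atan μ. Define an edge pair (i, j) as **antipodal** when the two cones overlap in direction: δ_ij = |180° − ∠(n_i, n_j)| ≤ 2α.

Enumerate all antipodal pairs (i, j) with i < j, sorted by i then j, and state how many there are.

count = 5; pairs: (0,3), (1,3), (1,4), (2,4), (2,5)

α = atan 0.25 = 14.04°;  2α = 28.07°
n_0 = (-0.1251, -0.9921)
n_1 = (+0.2897, -0.9571)
n_2 = (+0.7208, -0.6932)
n_3 = (+0.0963, +0.9954)
n_4 = (-0.5373, +0.8434)
n_5 = (-0.7634, +0.6459)
n_6 = (-0.9466, -0.3225)
  (0,1): δ = 155.97°  ·
  (0,2): δ = 126.70°  ·
  (0,3): δ = 1.66°  ✓
  (0,4): δ = 39.68°  ·
  (0,5): δ = 56.95°  ·
  (0,6): δ = 116.00°  ·
  (1,2): δ = 150.73°  ·
  (1,3): δ = 22.37°  ✓
  (1,4): δ = 15.66°  ✓
  (1,5): δ = 32.92°  ·
  (1,6): δ = 91.97°  ·
  (2,3): δ = 51.64°  ·
  (2,4): δ = 13.62°  ✓
  (2,5): δ = 3.65°  ✓
  (2,6): δ = 62.70°  ·
  (3,4): δ = 141.97°  ·
  (3,5): δ = 124.71°  ·
  (3,6): δ = 65.66°  ·
  (4,5): δ = 162.74°  ·
  (4,6): δ = 103.68°  ·
  (5,6): δ = 120.95°  ·
antipodal pairs: 5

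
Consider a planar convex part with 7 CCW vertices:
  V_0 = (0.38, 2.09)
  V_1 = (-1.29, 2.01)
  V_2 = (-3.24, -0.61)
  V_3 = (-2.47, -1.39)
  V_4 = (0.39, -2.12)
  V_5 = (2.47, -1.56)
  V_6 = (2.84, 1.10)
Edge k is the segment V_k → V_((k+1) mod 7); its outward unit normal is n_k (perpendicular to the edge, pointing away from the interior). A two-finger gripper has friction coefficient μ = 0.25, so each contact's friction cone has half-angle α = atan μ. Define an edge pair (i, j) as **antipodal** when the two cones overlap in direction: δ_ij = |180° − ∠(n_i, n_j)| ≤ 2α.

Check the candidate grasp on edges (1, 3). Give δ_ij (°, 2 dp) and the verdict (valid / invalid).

α = atan 0.25 = 14.04°;  2α = 28.07°
edge 1: e_1 = (-1.95, -2.62);  n_1 = (-0.8022, +0.5971)
edge 3: e_3 = (+2.86, -0.73);  n_3 = (-0.2473, -0.9689)
∠(n_1, n_3) = 112.34°
δ = |180° − 112.34°| = 67.66°
67.66° > 2α = 28.07°  →  invalid

δ = 67.66°, invalid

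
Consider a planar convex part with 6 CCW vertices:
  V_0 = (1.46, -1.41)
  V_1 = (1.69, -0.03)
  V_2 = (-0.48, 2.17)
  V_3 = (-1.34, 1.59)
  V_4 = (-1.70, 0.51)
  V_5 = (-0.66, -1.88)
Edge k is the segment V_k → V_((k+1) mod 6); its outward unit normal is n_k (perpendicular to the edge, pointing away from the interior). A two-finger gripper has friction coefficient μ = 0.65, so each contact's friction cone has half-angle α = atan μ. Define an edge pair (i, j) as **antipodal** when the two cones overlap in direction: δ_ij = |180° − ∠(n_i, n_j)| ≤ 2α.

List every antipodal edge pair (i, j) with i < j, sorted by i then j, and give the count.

α = atan 0.65 = 33.02°;  2α = 66.05°
n_0 = (+0.9864, -0.1644)
n_1 = (+0.7119, +0.7022)
n_2 = (-0.5591, +0.8291)
n_3 = (-0.9487, +0.3162)
n_4 = (-0.9169, -0.3990)
n_5 = (+0.2164, -0.9763)
  (0,1): δ = 125.93°  ·
  (0,2): δ = 46.54°  ✓
  (0,3): δ = 8.97°  ✓
  (0,4): δ = 32.98°  ✓
  (0,5): δ = 111.96°  ·
  (1,2): δ = 100.61°  ·
  (1,3): δ = 63.04°  ✓
  (1,4): δ = 21.09°  ✓
  (1,5): δ = 57.89°  ✓
  (2,3): δ = 142.43°  ·
  (2,4): δ = 100.48°  ·
  (2,5): δ = 21.50°  ✓
  (3,4): δ = 138.05°  ·
  (3,5): δ = 59.06°  ✓
  (4,5): δ = 101.02°  ·
antipodal pairs: 8

count = 8; pairs: (0,2), (0,3), (0,4), (1,3), (1,4), (1,5), (2,5), (3,5)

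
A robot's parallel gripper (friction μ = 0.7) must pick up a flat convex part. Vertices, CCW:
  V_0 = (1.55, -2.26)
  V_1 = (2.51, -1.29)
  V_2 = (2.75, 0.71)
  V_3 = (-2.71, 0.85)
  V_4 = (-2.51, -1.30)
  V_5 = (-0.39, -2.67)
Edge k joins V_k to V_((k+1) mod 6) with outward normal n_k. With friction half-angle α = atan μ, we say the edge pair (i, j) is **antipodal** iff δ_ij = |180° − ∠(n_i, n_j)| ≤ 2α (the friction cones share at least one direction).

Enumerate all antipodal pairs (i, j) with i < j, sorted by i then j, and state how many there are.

count = 6; pairs: (0,2), (0,3), (1,3), (1,4), (2,4), (2,5)

α = atan 0.7 = 34.99°;  2α = 69.98°
n_0 = (+0.7108, -0.7034)
n_1 = (+0.9929, -0.1191)
n_2 = (+0.0256, +0.9997)
n_3 = (-0.9957, -0.0926)
n_4 = (-0.5428, -0.8399)
n_5 = (+0.2068, -0.9784)
  (0,1): δ = 142.14°  ·
  (0,2): δ = 46.77°  ✓
  (0,3): δ = 50.02°  ✓
  (0,4): δ = 101.83°  ·
  (0,5): δ = 146.64°  ·
  (1,2): δ = 84.63°  ·
  (1,3): δ = 12.16°  ✓
  (1,4): δ = 63.97°  ✓
  (1,5): δ = 108.78°  ·
  (2,3): δ = 83.22°  ·
  (2,4): δ = 31.40°  ✓
  (2,5): δ = 13.40°  ✓
  (3,4): δ = 128.19°  ·
  (3,5): δ = 83.38°  ·
  (4,5): δ = 135.20°  ·
antipodal pairs: 6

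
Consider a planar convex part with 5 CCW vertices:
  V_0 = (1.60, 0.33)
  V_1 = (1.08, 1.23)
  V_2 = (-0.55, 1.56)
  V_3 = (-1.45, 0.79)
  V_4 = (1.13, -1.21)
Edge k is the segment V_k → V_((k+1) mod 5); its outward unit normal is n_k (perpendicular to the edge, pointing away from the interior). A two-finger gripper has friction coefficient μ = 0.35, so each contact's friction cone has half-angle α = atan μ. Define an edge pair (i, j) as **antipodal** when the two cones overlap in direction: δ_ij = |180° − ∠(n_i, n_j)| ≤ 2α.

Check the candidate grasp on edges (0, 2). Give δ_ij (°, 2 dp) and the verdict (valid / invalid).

δ = 79.47°, invalid

α = atan 0.35 = 19.29°;  2α = 38.58°
edge 0: e_0 = (-0.52, +0.90);  n_0 = (+0.8659, +0.5003)
edge 2: e_2 = (-0.90, -0.77);  n_2 = (-0.6501, +0.7599)
∠(n_0, n_2) = 100.53°
δ = |180° − 100.53°| = 79.47°
79.47° > 2α = 38.58°  →  invalid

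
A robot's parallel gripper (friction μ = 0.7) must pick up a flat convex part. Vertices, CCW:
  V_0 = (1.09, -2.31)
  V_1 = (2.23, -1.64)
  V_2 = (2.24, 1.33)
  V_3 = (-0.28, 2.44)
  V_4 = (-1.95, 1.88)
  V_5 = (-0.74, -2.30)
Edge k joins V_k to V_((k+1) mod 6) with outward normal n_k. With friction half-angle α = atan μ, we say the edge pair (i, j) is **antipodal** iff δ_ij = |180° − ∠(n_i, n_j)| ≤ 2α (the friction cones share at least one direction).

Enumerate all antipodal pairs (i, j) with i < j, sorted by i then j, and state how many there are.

α = atan 0.7 = 34.99°;  2α = 69.98°
n_0 = (+0.5067, -0.8621)
n_1 = (+1.0000, -0.0034)
n_2 = (+0.4031, +0.9152)
n_3 = (-0.3179, +0.9481)
n_4 = (-0.9606, -0.2781)
n_5 = (-0.0055, -1.0000)
  (0,1): δ = 120.64°  ·
  (0,2): δ = 54.22°  ✓
  (0,3): δ = 11.91°  ✓
  (0,4): δ = 75.70°  ·
  (0,5): δ = 149.24°  ·
  (1,2): δ = 113.58°  ·
  (1,3): δ = 71.27°  ·
  (1,4): δ = 16.34°  ✓
  (1,5): δ = 89.88°  ·
  (2,3): δ = 137.69°  ·
  (2,4): δ = 50.08°  ✓
  (2,5): δ = 23.46°  ✓
  (3,4): δ = 92.39°  ·
  (3,5): δ = 18.85°  ✓
  (4,5): δ = 106.46°  ·
antipodal pairs: 6

count = 6; pairs: (0,2), (0,3), (1,4), (2,4), (2,5), (3,5)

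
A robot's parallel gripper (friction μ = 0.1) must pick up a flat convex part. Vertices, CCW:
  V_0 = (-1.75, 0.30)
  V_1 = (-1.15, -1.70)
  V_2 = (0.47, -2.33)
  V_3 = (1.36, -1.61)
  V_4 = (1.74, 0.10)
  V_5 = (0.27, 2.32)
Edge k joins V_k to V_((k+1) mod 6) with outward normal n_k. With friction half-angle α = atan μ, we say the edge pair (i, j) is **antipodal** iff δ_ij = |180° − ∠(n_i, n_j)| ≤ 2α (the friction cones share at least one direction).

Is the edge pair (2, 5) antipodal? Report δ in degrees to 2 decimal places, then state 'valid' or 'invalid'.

α = atan 0.1 = 5.71°;  2α = 11.42°
edge 2: e_2 = (+0.89, +0.72);  n_2 = (+0.6289, -0.7774)
edge 5: e_5 = (-2.02, -2.02);  n_5 = (-0.7071, +0.7071)
∠(n_2, n_5) = 173.97°
δ = |180° − 173.97°| = 6.03°
6.03° ≤ 2α = 11.42°  →  valid

δ = 6.03°, valid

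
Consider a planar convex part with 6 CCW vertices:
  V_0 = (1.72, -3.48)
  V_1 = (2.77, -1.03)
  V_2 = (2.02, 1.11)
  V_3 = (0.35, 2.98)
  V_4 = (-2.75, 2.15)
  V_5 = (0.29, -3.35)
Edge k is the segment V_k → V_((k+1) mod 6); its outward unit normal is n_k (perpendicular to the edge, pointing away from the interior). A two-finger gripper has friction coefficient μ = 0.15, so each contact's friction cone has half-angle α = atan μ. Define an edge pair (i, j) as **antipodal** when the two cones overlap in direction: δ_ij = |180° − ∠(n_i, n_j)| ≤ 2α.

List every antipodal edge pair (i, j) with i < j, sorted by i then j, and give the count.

α = atan 0.15 = 8.53°;  2α = 17.06°
n_0 = (+0.9191, -0.3939)
n_1 = (+0.9437, +0.3307)
n_2 = (+0.7459, +0.6661)
n_3 = (-0.2586, +0.9660)
n_4 = (-0.8752, -0.4838)
n_5 = (-0.0905, -0.9959)
  (0,1): δ = 137.49°  ·
  (0,2): δ = 115.04°  ·
  (0,3): δ = 51.81°  ·
  (0,4): δ = 52.13°  ·
  (0,5): δ = 108.00°  ·
  (1,2): δ = 157.55°  ·
  (1,3): δ = 94.32°  ·
  (1,4): δ = 9.62°  ✓
  (1,5): δ = 65.49°  ·
  (2,3): δ = 116.78°  ·
  (2,4): δ = 12.84°  ✓
  (2,5): δ = 43.04°  ·
  (3,4): δ = 76.06°  ·
  (3,5): δ = 20.18°  ·
  (4,5): δ = 124.13°  ·
antipodal pairs: 2

count = 2; pairs: (1,4), (2,4)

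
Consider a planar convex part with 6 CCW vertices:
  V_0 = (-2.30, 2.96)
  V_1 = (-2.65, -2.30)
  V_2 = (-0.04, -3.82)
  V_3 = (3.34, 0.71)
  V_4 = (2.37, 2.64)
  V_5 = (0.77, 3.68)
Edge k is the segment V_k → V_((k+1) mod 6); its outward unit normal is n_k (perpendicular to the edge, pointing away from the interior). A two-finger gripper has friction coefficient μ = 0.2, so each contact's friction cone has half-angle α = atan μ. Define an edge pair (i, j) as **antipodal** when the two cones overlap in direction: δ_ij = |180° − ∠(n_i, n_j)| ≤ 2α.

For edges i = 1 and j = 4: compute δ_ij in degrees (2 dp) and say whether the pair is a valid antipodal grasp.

δ = 2.81°, valid

α = atan 0.2 = 11.31°;  2α = 22.62°
edge 1: e_1 = (+2.61, -1.52);  n_1 = (-0.5033, -0.8641)
edge 4: e_4 = (-1.60, +1.04);  n_4 = (+0.5450, +0.8384)
∠(n_1, n_4) = 177.19°
δ = |180° − 177.19°| = 2.81°
2.81° ≤ 2α = 22.62°  →  valid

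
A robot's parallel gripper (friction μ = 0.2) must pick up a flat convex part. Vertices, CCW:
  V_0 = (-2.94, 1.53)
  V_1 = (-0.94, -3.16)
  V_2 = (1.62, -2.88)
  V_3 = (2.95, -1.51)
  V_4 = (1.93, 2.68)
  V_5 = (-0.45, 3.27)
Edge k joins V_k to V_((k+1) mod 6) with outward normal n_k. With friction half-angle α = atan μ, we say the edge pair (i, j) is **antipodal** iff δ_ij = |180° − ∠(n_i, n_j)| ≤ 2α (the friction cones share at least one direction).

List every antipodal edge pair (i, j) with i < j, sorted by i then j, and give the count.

α = atan 0.2 = 11.31°;  2α = 22.62°
n_0 = (-0.9199, -0.3923)
n_1 = (+0.1087, -0.9941)
n_2 = (+0.7175, -0.6966)
n_3 = (+0.9716, +0.2365)
n_4 = (+0.2406, +0.9706)
n_5 = (-0.5728, +0.8197)
  (0,1): δ = 106.85°  ·
  (0,2): δ = 67.25°  ·
  (0,3): δ = 9.41°  ✓
  (0,4): δ = 52.98°  ·
  (0,5): δ = 101.85°  ·
  (1,2): δ = 140.39°  ·
  (1,3): δ = 82.56°  ·
  (1,4): δ = 20.16°  ✓
  (1,5): δ = 28.70°  ·
  (2,3): δ = 122.17°  ·
  (2,4): δ = 59.77°  ·
  (2,5): δ = 10.90°  ✓
  (3,4): δ = 117.60°  ·
  (3,5): δ = 68.74°  ·
  (4,5): δ = 131.13°  ·
antipodal pairs: 3

count = 3; pairs: (0,3), (1,4), (2,5)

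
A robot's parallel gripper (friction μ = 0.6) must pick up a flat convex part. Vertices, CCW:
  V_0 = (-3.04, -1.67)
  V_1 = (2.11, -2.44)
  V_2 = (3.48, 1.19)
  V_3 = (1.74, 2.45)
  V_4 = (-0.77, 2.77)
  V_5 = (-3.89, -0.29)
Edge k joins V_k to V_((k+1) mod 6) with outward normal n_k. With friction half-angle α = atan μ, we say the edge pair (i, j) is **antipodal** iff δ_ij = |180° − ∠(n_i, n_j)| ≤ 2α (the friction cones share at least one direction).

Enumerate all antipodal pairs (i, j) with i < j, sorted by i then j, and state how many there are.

α = atan 0.6 = 30.96°;  2α = 61.93°
n_0 = (-0.1479, -0.9890)
n_1 = (+0.9356, -0.3531)
n_2 = (+0.5865, +0.8099)
n_3 = (+0.1265, +0.9920)
n_4 = (-0.7002, +0.7139)
n_5 = (-0.8514, -0.5244)
  (0,1): δ = 102.17°  ·
  (0,2): δ = 27.41°  ✓
  (0,3): δ = 1.24°  ✓
  (0,4): δ = 52.95°  ✓
  (0,5): δ = 130.13°  ·
  (1,2): δ = 105.23°  ·
  (1,3): δ = 76.59°  ·
  (1,4): δ = 24.88°  ✓
  (1,5): δ = 52.31°  ✓
  (2,3): δ = 151.36°  ·
  (2,4): δ = 99.65°  ·
  (2,5): δ = 22.46°  ✓
  (3,4): δ = 128.29°  ·
  (3,5): δ = 51.10°  ✓
  (4,5): δ = 102.81°  ·
antipodal pairs: 7

count = 7; pairs: (0,2), (0,3), (0,4), (1,4), (1,5), (2,5), (3,5)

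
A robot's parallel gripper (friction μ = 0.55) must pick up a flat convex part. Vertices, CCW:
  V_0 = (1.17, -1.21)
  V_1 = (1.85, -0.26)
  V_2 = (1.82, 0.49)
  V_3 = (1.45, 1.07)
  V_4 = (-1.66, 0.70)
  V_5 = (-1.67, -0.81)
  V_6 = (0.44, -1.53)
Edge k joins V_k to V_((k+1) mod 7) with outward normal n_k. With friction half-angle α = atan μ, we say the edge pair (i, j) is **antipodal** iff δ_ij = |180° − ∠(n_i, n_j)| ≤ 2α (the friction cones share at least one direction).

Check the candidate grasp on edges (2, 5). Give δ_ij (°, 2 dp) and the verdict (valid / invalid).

α = atan 0.55 = 28.81°;  2α = 57.62°
edge 2: e_2 = (-0.37, +0.58);  n_2 = (+0.8431, +0.5378)
edge 5: e_5 = (+2.11, -0.72);  n_5 = (-0.3229, -0.9464)
∠(n_2, n_5) = 141.38°
δ = |180° − 141.38°| = 38.62°
38.62° ≤ 2α = 57.62°  →  valid

δ = 38.62°, valid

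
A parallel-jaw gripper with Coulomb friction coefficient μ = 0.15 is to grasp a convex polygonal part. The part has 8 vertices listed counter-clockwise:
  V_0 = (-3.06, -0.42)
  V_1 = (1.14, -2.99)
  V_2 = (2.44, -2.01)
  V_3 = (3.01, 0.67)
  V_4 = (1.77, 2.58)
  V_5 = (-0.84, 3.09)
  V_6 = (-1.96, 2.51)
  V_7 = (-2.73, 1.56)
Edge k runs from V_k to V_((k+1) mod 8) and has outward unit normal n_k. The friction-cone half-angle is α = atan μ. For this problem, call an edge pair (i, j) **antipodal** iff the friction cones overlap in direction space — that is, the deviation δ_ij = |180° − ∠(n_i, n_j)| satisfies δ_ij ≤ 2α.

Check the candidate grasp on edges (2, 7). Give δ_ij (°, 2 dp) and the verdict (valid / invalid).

α = atan 0.15 = 8.53°;  2α = 17.06°
edge 2: e_2 = (+0.57, +2.68);  n_2 = (+0.9781, -0.2080)
edge 7: e_7 = (-0.33, -1.98);  n_7 = (-0.9864, +0.1644)
∠(n_2, n_7) = 177.46°
δ = |180° − 177.46°| = 2.54°
2.54° ≤ 2α = 17.06°  →  valid

δ = 2.54°, valid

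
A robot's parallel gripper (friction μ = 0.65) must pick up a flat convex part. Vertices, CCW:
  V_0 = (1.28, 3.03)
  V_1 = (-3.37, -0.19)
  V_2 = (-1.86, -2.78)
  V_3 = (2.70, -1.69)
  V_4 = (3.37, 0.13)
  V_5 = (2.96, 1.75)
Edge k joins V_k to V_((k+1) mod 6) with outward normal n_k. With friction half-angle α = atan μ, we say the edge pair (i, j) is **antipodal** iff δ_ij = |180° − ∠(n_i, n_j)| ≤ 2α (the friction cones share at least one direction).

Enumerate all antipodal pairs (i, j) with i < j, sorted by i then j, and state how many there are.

α = atan 0.65 = 33.02°;  2α = 66.05°
n_0 = (-0.5693, +0.8221)
n_1 = (-0.8639, -0.5037)
n_2 = (+0.2325, -0.9726)
n_3 = (+0.9384, -0.3455)
n_4 = (+0.9694, +0.2454)
n_5 = (+0.6060, +0.7954)
  (0,1): δ = 94.46°  ·
  (0,2): δ = 21.26°  ✓
  (0,3): δ = 35.09°  ✓
  (0,4): δ = 69.50°  ·
  (0,5): δ = 107.99°  ·
  (1,2): δ = 106.80°  ·
  (1,3): δ = 50.45°  ✓
  (1,4): δ = 16.04°  ✓
  (1,5): δ = 22.45°  ✓
  (2,3): δ = 123.65°  ·
  (2,4): δ = 89.24°  ·
  (2,5): δ = 50.75°  ✓
  (3,4): δ = 145.59°  ·
  (3,5): δ = 107.09°  ·
  (4,5): δ = 141.51°  ·
antipodal pairs: 6

count = 6; pairs: (0,2), (0,3), (1,3), (1,4), (1,5), (2,5)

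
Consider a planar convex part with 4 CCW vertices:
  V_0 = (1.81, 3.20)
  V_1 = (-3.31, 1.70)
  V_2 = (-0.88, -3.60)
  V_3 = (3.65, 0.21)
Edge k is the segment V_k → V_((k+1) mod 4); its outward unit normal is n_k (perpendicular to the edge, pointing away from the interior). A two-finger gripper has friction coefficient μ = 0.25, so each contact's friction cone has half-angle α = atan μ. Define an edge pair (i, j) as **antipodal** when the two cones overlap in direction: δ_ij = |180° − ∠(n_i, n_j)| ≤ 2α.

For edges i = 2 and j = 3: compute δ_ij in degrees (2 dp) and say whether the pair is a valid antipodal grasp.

δ = 98.46°, invalid

α = atan 0.25 = 14.04°;  2α = 28.07°
edge 2: e_2 = (+4.53, +3.81);  n_2 = (+0.6437, -0.7653)
edge 3: e_3 = (-1.84, +2.99);  n_3 = (+0.8517, +0.5241)
∠(n_2, n_3) = 81.54°
δ = |180° − 81.54°| = 98.46°
98.46° > 2α = 28.07°  →  invalid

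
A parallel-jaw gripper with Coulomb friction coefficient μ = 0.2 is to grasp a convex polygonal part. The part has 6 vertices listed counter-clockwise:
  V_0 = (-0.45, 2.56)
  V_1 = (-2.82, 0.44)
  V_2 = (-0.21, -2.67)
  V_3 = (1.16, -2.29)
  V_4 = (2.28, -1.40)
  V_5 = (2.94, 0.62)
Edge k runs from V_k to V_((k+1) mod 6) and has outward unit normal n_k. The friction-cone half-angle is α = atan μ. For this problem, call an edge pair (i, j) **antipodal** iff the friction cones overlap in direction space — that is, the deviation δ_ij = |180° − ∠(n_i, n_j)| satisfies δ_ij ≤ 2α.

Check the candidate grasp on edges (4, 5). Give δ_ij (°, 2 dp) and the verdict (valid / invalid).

δ = 101.69°, invalid

α = atan 0.2 = 11.31°;  2α = 22.62°
edge 4: e_4 = (+0.66, +2.02);  n_4 = (+0.9505, -0.3106)
edge 5: e_5 = (-3.39, +1.94);  n_5 = (+0.4967, +0.8679)
∠(n_4, n_5) = 78.31°
δ = |180° − 78.31°| = 101.69°
101.69° > 2α = 22.62°  →  invalid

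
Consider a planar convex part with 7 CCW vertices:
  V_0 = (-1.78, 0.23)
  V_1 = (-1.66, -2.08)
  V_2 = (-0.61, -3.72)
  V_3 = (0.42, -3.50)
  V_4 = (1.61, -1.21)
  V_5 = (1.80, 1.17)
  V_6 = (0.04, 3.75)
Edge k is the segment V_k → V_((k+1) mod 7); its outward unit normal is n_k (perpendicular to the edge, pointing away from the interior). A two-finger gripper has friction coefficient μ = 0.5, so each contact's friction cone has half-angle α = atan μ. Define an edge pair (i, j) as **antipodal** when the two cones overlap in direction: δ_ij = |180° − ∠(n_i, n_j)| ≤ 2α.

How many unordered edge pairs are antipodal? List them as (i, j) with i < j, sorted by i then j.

α = atan 0.5 = 26.57°;  2α = 53.13°
n_0 = (-0.9987, -0.0519)
n_1 = (-0.8422, -0.5392)
n_2 = (+0.2089, -0.9779)
n_3 = (+0.8873, -0.4611)
n_4 = (+0.9968, -0.0796)
n_5 = (+0.8261, +0.5635)
n_6 = (-0.8883, +0.4593)
  (0,1): δ = 150.34°  ·
  (0,2): δ = 80.92°  ·
  (0,3): δ = 30.43°  ✓
  (0,4): δ = 7.54°  ✓
  (0,5): δ = 31.33°  ✓
  (0,6): δ = 149.69°  ·
  (1,2): δ = 110.57°  ·
  (1,3): δ = 60.09°  ·
  (1,4): δ = 37.19°  ✓
  (1,5): δ = 1.67°  ✓
  (1,6): δ = 120.03°  ·
  (2,3): δ = 129.52°  ·
  (2,4): δ = 106.62°  ·
  (2,5): δ = 67.76°  ·
  (2,6): δ = 50.60°  ✓
  (3,4): δ = 157.11°  ·
  (3,5): δ = 118.24°  ·
  (3,6): δ = 0.12°  ✓
  (4,5): δ = 141.13°  ·
  (4,6): δ = 22.78°  ✓
  (5,6): δ = 61.64°  ·
antipodal pairs: 8

count = 8; pairs: (0,3), (0,4), (0,5), (1,4), (1,5), (2,6), (3,6), (4,6)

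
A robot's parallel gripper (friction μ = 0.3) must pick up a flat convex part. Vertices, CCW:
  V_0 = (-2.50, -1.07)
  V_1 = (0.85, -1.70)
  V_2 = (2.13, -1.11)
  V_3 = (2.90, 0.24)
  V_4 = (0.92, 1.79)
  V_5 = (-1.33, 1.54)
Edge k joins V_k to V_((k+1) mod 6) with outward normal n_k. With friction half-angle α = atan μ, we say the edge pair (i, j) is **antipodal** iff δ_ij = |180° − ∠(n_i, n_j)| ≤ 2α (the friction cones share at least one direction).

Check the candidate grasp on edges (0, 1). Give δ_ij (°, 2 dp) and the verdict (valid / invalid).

δ = 144.60°, invalid

α = atan 0.3 = 16.70°;  2α = 33.40°
edge 0: e_0 = (+3.35, -0.63);  n_0 = (-0.1848, -0.9828)
edge 1: e_1 = (+1.28, +0.59);  n_1 = (+0.4186, -0.9082)
∠(n_0, n_1) = 35.40°
δ = |180° − 35.40°| = 144.60°
144.60° > 2α = 33.40°  →  invalid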